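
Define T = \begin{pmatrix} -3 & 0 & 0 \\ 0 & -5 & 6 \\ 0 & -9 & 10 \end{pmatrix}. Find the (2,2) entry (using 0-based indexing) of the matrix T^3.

Characteristic polynomial: μ^3 - 2μ^2 - 11μ + 12 = (μ - 4)(μ - 1)(μ + 3), so the eigenvalues are -3, 1, 4.
μ=1: eigenvector (0, 1, 1).
μ=-3: eigenvector (1, 0, 0).
μ=4: eigenvector (0, 2, 3).
P = [[0, 1, 0], [1, 0, 2], [1, 0, 3]], D = diag(1, -3, 4), P⁻¹ = [[0, 3, -2], [1, 0, 0], [0, -1, 1]].
T³ = P·diag(1, -27, 64)·P⁻¹ = [[-27, 0, 0], [0, -125, 126], [0, -189, 190]].
The requested entry is 190.

190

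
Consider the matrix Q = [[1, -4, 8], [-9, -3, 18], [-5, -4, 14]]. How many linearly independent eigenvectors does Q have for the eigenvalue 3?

Q − 3I = [[-2, -4, 8], [-9, -6, 18], [-5, -4, 11]].
This matrix has rank 2, so its null space has dimension 3 − 2 = 1.

1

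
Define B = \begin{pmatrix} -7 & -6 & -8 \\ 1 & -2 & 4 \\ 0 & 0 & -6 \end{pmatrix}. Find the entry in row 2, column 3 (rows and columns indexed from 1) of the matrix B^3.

Characteristic polynomial: t^3 + 15t^2 + 74t + 120 = (t + 4)(t + 5)(t + 6), so the eigenvalues are -6, -5, -4.
t=-6: eigenvector (4, -2, 1).
t=-4: eigenvector (-2, 1, 0).
t=-5: eigenvector (3, -1, 0).
P = [[4, -2, 3], [-2, 1, -1], [1, 0, 0]], D = diag(-6, -4, -5), P⁻¹ = [[0, 0, 1], [1, 3, 2], [1, 2, 0]].
B³ = P·diag(-216, -64, -125)·P⁻¹ = [[-247, -366, -608], [61, 58, 304], [0, 0, -216]].
The requested entry is 304.

304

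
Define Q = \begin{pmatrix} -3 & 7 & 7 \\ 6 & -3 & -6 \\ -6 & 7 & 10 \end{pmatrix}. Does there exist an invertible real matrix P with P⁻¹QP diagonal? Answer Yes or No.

Characteristic polynomial: p(λ) = λ^3 - 4λ^2 - 9λ + 36 = (λ - 4)(λ - 3)(λ + 3).
All 3 eigenvalues are distinct, so Q is diagonalizable.

Yes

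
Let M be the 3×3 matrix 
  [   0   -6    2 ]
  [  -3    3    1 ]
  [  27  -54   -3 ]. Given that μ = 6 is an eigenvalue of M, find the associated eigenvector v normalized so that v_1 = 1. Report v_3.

3

M − 6I = [[-6, -6, 2], [-3, -3, 1], [27, -54, -9]].
Solving (M − 6I)v = 0 gives the eigenspace spanned by (1, 0, 3).
With v_1 = 1, v = (1, 0, 3), so v_3 = 3.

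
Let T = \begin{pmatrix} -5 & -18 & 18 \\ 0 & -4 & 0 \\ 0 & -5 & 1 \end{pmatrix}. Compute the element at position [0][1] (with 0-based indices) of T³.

-378

Characteristic polynomial: r^3 + 8r^2 + 11r - 20 = (r - 1)(r + 4)(r + 5), so the eigenvalues are -5, -4, 1.
r=-5: eigenvector (1, 0, 0).
r=-4: eigenvector (0, 1, 1).
r=1: eigenvector (3, 0, 1).
P = [[1, 0, 3], [0, 1, 0], [0, 1, 1]], D = diag(-5, -4, 1), P⁻¹ = [[1, 3, -3], [0, 1, 0], [0, -1, 1]].
T³ = P·diag(-125, -64, 1)·P⁻¹ = [[-125, -378, 378], [0, -64, 0], [0, -65, 1]].
The requested entry is -378.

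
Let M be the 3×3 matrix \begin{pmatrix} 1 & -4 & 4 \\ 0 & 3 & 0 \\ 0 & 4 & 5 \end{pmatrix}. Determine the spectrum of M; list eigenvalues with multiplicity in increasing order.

1, 3, 5

Characteristic polynomial: p(r) = r^3 - 9r^2 + 23r - 15 = (r - 5)(r - 3)(r - 1).
Roots (with multiplicity): 1, 3, 5.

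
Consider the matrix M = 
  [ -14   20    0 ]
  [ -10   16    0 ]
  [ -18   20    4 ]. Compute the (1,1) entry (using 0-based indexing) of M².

56

Characteristic polynomial: t^3 - 6t^2 - 16t + 96 = (t - 6)(t - 4)(t + 4), so the eigenvalues are -4, 4, 6.
t=-4: eigenvector (2, 1, 2).
t=6: eigenvector (1, 1, 1).
t=4: eigenvector (0, 0, 1).
P = [[2, 1, 0], [1, 1, 0], [2, 1, 1]], D = diag(-4, 6, 4), P⁻¹ = [[1, -1, 0], [-1, 2, 0], [-1, 0, 1]].
M² = P·diag(16, 36, 16)·P⁻¹ = [[-4, 40, 0], [-20, 56, 0], [-20, 40, 16]].
The requested entry is 56.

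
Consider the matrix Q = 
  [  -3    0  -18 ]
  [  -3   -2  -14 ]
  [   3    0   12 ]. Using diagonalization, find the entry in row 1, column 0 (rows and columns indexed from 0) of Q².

-27

Characteristic polynomial: s^3 - 7s^2 + 36 = (s - 6)(s - 3)(s + 2), so the eigenvalues are -2, 3, 6.
s=3: eigenvector (3, 1, -1).
s=-2: eigenvector (0, 1, 0).
s=6: eigenvector (-2, -1, 1).
P = [[3, 0, -2], [1, 1, -1], [-1, 0, 1]], D = diag(3, -2, 6), P⁻¹ = [[1, 0, 2], [0, 1, 1], [1, 0, 3]].
Q² = P·diag(9, 4, 36)·P⁻¹ = [[-45, 0, -162], [-27, 4, -86], [27, 0, 90]].
The requested entry is -27.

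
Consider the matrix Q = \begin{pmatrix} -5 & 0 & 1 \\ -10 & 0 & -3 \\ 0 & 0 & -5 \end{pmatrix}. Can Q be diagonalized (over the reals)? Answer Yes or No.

Characteristic polynomial: p(r) = r^3 + 10r^2 + 25r = r(r + 5)^2.
r = -5 has algebraic multiplicity 2; rank(Q + 5I) = 2, so geometric multiplicity = 1.
Geometric multiplicity < algebraic multiplicity, so Q is not diagonalizable.

No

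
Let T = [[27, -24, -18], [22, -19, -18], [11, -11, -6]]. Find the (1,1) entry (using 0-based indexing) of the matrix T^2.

Characteristic polynomial: r^3 - 2r^2 - 33r + 90 = (r - 5)(r - 3)(r + 6), so the eigenvalues are -6, 3, 5.
r=5: eigenvector (3, 2, 1).
r=3: eigenvector (1, 1, 0).
r=-6: eigenvector (2, 2, 1).
P = [[3, 1, 2], [2, 1, 2], [1, 0, 1]], D = diag(5, 3, -6), P⁻¹ = [[1, -1, 0], [0, 1, -2], [-1, 1, 1]].
T² = P·diag(25, 9, 36)·P⁻¹ = [[3, 6, 54], [-22, 31, 54], [-11, 11, 36]].
The requested entry is 31.

31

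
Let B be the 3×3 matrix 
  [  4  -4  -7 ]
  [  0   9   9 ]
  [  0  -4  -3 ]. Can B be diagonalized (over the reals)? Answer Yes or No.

No

Characteristic polynomial: p(s) = s^3 - 10s^2 + 33s - 36 = (s - 4)(s - 3)^2.
s = 3 has algebraic multiplicity 2; rank(B − 3I) = 2, so geometric multiplicity = 1.
Geometric multiplicity < algebraic multiplicity, so B is not diagonalizable.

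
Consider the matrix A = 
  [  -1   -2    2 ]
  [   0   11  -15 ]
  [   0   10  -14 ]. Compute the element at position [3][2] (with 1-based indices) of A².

Characteristic polynomial: s^3 + 4s^2 - s - 4 = (s - 1)(s + 1)(s + 4), so the eigenvalues are -4, -1, 1.
s=-1: eigenvector (1, 0, 0).
s=1: eigenvector (-1, 3, 2).
s=-4: eigenvector (0, 1, 1).
P = [[1, -1, 0], [0, 3, 1], [0, 2, 1]], D = diag(-1, 1, -4), P⁻¹ = [[1, 1, -1], [0, 1, -1], [0, -2, 3]].
A² = P·diag(1, 1, 16)·P⁻¹ = [[1, 0, 0], [0, -29, 45], [0, -30, 46]].
The requested entry is -30.

-30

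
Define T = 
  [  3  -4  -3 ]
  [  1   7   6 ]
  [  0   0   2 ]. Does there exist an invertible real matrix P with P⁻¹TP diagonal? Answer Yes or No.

Characteristic polynomial: p(s) = s^3 - 12s^2 + 45s - 50 = (s - 5)^2(s - 2).
s = 5 has algebraic multiplicity 2; rank(T − 5I) = 2, so geometric multiplicity = 1.
Geometric multiplicity < algebraic multiplicity, so T is not diagonalizable.

No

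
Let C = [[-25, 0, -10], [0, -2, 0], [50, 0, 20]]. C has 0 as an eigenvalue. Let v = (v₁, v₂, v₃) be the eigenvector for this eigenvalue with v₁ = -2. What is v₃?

5

C = [[-25, 0, -10], [0, -2, 0], [50, 0, 20]].
Solving (C)v = 0 gives the eigenspace spanned by (-2, 0, 5).
With v₁ = -2, v = (-2, 0, 5), so v₃ = 5.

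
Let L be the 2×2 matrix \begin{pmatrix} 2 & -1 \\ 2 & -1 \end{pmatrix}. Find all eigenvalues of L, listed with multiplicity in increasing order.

Characteristic polynomial: p(r) = r^2 - r = r(r - 1).
Roots (with multiplicity): 0, 1.

0, 1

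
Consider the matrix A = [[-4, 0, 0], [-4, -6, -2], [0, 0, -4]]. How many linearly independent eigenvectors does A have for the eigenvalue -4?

A + 4I = [[0, 0, 0], [-4, -2, -2], [0, 0, 0]].
This matrix has rank 1, so its null space has dimension 3 − 1 = 2.

2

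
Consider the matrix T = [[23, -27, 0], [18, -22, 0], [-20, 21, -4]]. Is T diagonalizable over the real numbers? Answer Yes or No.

No

Characteristic polynomial: p(s) = s^3 + 3s^2 - 24s - 80 = (s - 5)(s + 4)^2.
s = -4 has algebraic multiplicity 2; rank(T + 4I) = 2, so geometric multiplicity = 1.
Geometric multiplicity < algebraic multiplicity, so T is not diagonalizable.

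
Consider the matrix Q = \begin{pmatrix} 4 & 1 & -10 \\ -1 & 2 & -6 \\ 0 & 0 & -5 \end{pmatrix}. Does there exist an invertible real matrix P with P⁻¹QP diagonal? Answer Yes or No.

No

Characteristic polynomial: p(μ) = μ^3 - μ^2 - 21μ + 45 = (μ - 3)^2(μ + 5).
μ = 3 has algebraic multiplicity 2; rank(Q − 3I) = 2, so geometric multiplicity = 1.
Geometric multiplicity < algebraic multiplicity, so Q is not diagonalizable.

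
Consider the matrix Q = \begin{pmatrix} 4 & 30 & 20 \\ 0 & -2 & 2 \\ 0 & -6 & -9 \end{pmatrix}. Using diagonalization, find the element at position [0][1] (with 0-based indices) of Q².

-60

Characteristic polynomial: λ^3 + 7λ^2 - 14λ - 120 = (λ - 4)(λ + 5)(λ + 6), so the eigenvalues are -6, -5, 4.
λ=4: eigenvector (1, 0, 0).
λ=-6: eigenvector (1, 1, -2).
λ=-5: eigenvector (0, 2, -3).
P = [[1, 1, 0], [0, 1, 2], [0, -2, -3]], D = diag(4, -6, -5), P⁻¹ = [[1, 3, 2], [0, -3, -2], [0, 2, 1]].
Q² = P·diag(16, 36, 25)·P⁻¹ = [[16, -60, -40], [0, -8, -22], [0, 66, 69]].
The requested entry is -60.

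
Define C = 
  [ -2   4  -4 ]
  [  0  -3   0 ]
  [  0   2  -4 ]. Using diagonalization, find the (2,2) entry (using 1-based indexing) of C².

Characteristic polynomial: λ^3 + 9λ^2 + 26λ + 24 = (λ + 2)(λ + 3)(λ + 4), so the eigenvalues are -4, -3, -2.
λ=-2: eigenvector (1, 0, 0).
λ=-4: eigenvector (2, 0, 1).
λ=-3: eigenvector (4, 1, 2).
P = [[1, 2, 4], [0, 0, 1], [0, 1, 2]], D = diag(-2, -4, -3), P⁻¹ = [[1, 0, -2], [0, -2, 1], [0, 1, 0]].
C² = P·diag(4, 16, 9)·P⁻¹ = [[4, -28, 24], [0, 9, 0], [0, -14, 16]].
The requested entry is 9.

9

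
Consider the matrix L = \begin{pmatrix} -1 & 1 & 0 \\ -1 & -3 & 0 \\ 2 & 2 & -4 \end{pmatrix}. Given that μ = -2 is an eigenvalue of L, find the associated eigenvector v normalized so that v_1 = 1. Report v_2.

L + 2I = [[1, 1, 0], [-1, -1, 0], [2, 2, -2]].
Solving (L + 2I)v = 0 gives the eigenspace spanned by (1, -1, 0).
With v_1 = 1, v = (1, -1, 0), so v_2 = -1.

-1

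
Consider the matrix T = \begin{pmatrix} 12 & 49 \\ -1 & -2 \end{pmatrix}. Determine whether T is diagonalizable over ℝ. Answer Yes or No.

Characteristic polynomial: p(r) = r^2 - 10r + 25 = (r - 5)^2.
r = 5 has algebraic multiplicity 2; rank(T − 5I) = 1, so geometric multiplicity = 1.
Geometric multiplicity < algebraic multiplicity, so T is not diagonalizable.

No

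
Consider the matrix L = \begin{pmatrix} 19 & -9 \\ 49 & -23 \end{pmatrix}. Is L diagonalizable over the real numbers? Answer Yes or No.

Characteristic polynomial: p(s) = s^2 + 4s + 4 = (s + 2)^2.
s = -2 has algebraic multiplicity 2; rank(L + 2I) = 1, so geometric multiplicity = 1.
Geometric multiplicity < algebraic multiplicity, so L is not diagonalizable.

No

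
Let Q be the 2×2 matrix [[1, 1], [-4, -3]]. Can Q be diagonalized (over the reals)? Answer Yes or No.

No

Characteristic polynomial: p(s) = s^2 + 2s + 1 = (s + 1)^2.
s = -1 has algebraic multiplicity 2; rank(Q + 1I) = 1, so geometric multiplicity = 1.
Geometric multiplicity < algebraic multiplicity, so Q is not diagonalizable.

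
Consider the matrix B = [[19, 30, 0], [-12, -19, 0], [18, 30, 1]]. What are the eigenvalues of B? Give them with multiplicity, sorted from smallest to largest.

Characteristic polynomial: p(λ) = λ^3 - λ^2 - λ + 1 = (λ - 1)^2(λ + 1).
Roots (with multiplicity): -1, 1, 1.

-1, 1, 1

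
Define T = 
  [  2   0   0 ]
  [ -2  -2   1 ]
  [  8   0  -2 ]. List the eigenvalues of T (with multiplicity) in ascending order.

Characteristic polynomial: p(λ) = λ^3 + 2λ^2 - 4λ - 8 = (λ - 2)(λ + 2)^2.
Roots (with multiplicity): -2, -2, 2.

-2, -2, 2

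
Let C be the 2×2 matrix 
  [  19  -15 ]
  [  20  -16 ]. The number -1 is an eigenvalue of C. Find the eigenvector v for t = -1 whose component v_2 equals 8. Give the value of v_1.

C + 1I = [[20, -15], [20, -15]].
Solving (C + 1I)v = 0 gives the eigenspace spanned by (6, 8).
With v_2 = 8, v = (6, 8), so v_1 = 6.

6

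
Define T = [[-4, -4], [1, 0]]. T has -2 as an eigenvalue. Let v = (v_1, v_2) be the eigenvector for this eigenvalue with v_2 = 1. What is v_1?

-2

T + 2I = [[-2, -4], [1, 2]].
Solving (T + 2I)v = 0 gives the eigenspace spanned by (-2, 1).
With v_2 = 1, v = (-2, 1), so v_1 = -2.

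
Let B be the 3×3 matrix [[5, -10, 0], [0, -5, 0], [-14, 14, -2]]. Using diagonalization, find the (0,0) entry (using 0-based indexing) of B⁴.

625

Characteristic polynomial: λ^3 + 2λ^2 - 25λ - 50 = (λ - 5)(λ + 2)(λ + 5), so the eigenvalues are -5, -2, 5.
λ=5: eigenvector (1, 0, -2).
λ=-5: eigenvector (1, 1, 0).
λ=-2: eigenvector (0, 0, 1).
P = [[1, 1, 0], [0, 1, 0], [-2, 0, 1]], D = diag(5, -5, -2), P⁻¹ = [[1, -1, 0], [0, 1, 0], [2, -2, 1]].
B⁴ = P·diag(625, 625, 16)·P⁻¹ = [[625, 0, 0], [0, 625, 0], [-1218, 1218, 16]].
The requested entry is 625.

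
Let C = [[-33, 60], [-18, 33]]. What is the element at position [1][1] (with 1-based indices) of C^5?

Characteristic polynomial: r^2 - 9 = (r - 3)(r + 3), so the eigenvalues are -3, 3.
r=3: eigenvector (-5, -3).
r=-3: eigenvector (2, 1).
P = [[-5, 2], [-3, 1]], D = diag(3, -3), P⁻¹ = [[1, -2], [3, -5]].
C⁵ = P·diag(243, -243)·P⁻¹ = [[-2673, 4860], [-1458, 2673]].
The requested entry is -2673.

-2673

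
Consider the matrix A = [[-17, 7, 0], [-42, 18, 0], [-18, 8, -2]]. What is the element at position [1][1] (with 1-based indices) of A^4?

-269

Characteristic polynomial: λ^3 + λ^2 - 14λ - 24 = (λ - 4)(λ + 2)(λ + 3), so the eigenvalues are -3, -2, 4.
λ=-3: eigenvector (1, 2, 2).
λ=4: eigenvector (1, 3, 1).
λ=-2: eigenvector (0, 0, 1).
P = [[1, 1, 0], [2, 3, 0], [2, 1, 1]], D = diag(-3, 4, -2), P⁻¹ = [[3, -1, 0], [-2, 1, 0], [-4, 1, 1]].
A⁴ = P·diag(81, 256, 16)·P⁻¹ = [[-269, 175, 0], [-1050, 606, 0], [-90, 110, 16]].
The requested entry is -269.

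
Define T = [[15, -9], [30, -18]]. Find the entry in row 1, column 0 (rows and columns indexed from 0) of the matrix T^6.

-7290

Characteristic polynomial: s^2 + 3s = s(s + 3), so the eigenvalues are -3, 0.
s=0: eigenvector (-3, -5).
s=-3: eigenvector (1, 2).
P = [[-3, 1], [-5, 2]], D = diag(0, -3), P⁻¹ = [[-2, 1], [-5, 3]].
T⁶ = P·diag(0, 729)·P⁻¹ = [[-3645, 2187], [-7290, 4374]].
The requested entry is -7290.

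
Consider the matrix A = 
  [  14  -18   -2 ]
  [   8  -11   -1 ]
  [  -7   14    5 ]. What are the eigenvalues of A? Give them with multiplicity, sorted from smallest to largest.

Characteristic polynomial: p(s) = s^3 - 8s^2 + 5s + 50 = (s - 5)^2(s + 2).
Roots (with multiplicity): -2, 5, 5.

-2, 5, 5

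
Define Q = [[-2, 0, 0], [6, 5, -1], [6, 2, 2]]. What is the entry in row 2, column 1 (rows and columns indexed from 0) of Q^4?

350

Characteristic polynomial: s^3 - 5s^2 - 2s + 24 = (s - 4)(s - 3)(s + 2), so the eigenvalues are -2, 3, 4.
s=-2: eigenvector (1, -1, -1).
s=3: eigenvector (0, -1, -2).
s=4: eigenvector (0, 1, 1).
P = [[1, 0, 0], [-1, -1, 1], [-1, -2, 1]], D = diag(-2, 3, 4), P⁻¹ = [[1, 0, 0], [0, 1, -1], [1, 2, -1]].
Q⁴ = P·diag(16, 81, 256)·P⁻¹ = [[16, 0, 0], [240, 431, -175], [240, 350, -94]].
The requested entry is 350.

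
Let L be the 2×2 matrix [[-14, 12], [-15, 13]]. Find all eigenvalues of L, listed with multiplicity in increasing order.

Characteristic polynomial: p(λ) = λ^2 + λ - 2 = (λ - 1)(λ + 2).
Roots (with multiplicity): -2, 1.

-2, 1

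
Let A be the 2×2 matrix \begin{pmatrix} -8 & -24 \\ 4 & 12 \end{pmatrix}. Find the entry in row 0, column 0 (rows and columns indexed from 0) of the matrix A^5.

-2048

Characteristic polynomial: μ^2 - 4μ = μ(μ - 4), so the eigenvalues are 0, 4.
μ=4: eigenvector (-2, 1).
μ=0: eigenvector (3, -1).
P = [[-2, 3], [1, -1]], D = diag(4, 0), P⁻¹ = [[1, 3], [1, 2]].
A⁵ = P·diag(1024, 0)·P⁻¹ = [[-2048, -6144], [1024, 3072]].
The requested entry is -2048.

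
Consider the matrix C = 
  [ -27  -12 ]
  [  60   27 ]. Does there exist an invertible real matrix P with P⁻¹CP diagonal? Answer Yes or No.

Characteristic polynomial: p(μ) = μ^2 - 9 = (μ - 3)(μ + 3).
All 2 eigenvalues are distinct, so C is diagonalizable.

Yes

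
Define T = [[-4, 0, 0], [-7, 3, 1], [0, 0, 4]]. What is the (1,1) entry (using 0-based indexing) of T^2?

Characteristic polynomial: r^3 - 3r^2 - 16r + 48 = (r - 4)(r - 3)(r + 4), so the eigenvalues are -4, 3, 4.
r=3: eigenvector (0, 1, 0).
r=-4: eigenvector (1, 1, 0).
r=4: eigenvector (0, 1, 1).
P = [[0, 1, 0], [1, 1, 1], [0, 0, 1]], D = diag(3, -4, 4), P⁻¹ = [[-1, 1, -1], [1, 0, 0], [0, 0, 1]].
T² = P·diag(9, 16, 16)·P⁻¹ = [[16, 0, 0], [7, 9, 7], [0, 0, 16]].
The requested entry is 9.

9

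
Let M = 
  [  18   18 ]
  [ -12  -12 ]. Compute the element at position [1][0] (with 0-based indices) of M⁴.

-2592

Characteristic polynomial: μ^2 - 6μ = μ(μ - 6), so the eigenvalues are 0, 6.
μ=0: eigenvector (1, -1).
μ=6: eigenvector (3, -2).
P = [[1, 3], [-1, -2]], D = diag(0, 6), P⁻¹ = [[-2, -3], [1, 1]].
M⁴ = P·diag(0, 1296)·P⁻¹ = [[3888, 3888], [-2592, -2592]].
The requested entry is -2592.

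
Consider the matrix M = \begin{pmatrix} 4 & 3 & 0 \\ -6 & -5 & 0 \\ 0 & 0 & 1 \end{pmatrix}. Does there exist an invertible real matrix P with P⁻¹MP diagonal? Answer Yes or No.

Characteristic polynomial: p(s) = s^3 - 3s + 2 = (s - 1)^2(s + 2).
s = 1 has algebraic multiplicity 2; rank(M − 1I) = 1, so geometric multiplicity = 2.
Every eigenvalue has geometric = algebraic multiplicity, so M is diagonalizable.

Yes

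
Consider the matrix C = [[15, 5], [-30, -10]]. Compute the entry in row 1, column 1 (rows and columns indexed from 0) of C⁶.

Characteristic polynomial: s^2 - 5s = s(s - 5), so the eigenvalues are 0, 5.
s=0: eigenvector (-1, 3).
s=5: eigenvector (1, -2).
P = [[-1, 1], [3, -2]], D = diag(0, 5), P⁻¹ = [[2, 1], [3, 1]].
C⁶ = P·diag(0, 15625)·P⁻¹ = [[46875, 15625], [-93750, -31250]].
The requested entry is -31250.

-31250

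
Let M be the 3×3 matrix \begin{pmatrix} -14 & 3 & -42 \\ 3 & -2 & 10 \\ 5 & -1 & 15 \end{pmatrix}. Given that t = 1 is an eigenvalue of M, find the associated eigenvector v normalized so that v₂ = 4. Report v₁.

M − 1I = [[-15, 3, -42], [3, -3, 10], [5, -1, 14]].
Solving (M − 1I)v = 0 gives the eigenspace spanned by (-16, 4, 6).
With v₂ = 4, v = (-16, 4, 6), so v₁ = -16.

-16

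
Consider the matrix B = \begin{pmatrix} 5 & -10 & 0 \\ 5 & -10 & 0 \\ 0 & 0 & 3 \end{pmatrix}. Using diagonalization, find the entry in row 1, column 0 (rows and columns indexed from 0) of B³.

Characteristic polynomial: r^3 + 2r^2 - 15r = r(r - 3)(r + 5), so the eigenvalues are -5, 0, 3.
r=-5: eigenvector (1, 1, 0).
r=3: eigenvector (0, 0, 1).
r=0: eigenvector (-2, -1, 0).
P = [[1, 0, -2], [1, 0, -1], [0, 1, 0]], D = diag(-5, 3, 0), P⁻¹ = [[-1, 2, 0], [0, 0, 1], [-1, 1, 0]].
B³ = P·diag(-125, 27, 0)·P⁻¹ = [[125, -250, 0], [125, -250, 0], [0, 0, 27]].
The requested entry is 125.

125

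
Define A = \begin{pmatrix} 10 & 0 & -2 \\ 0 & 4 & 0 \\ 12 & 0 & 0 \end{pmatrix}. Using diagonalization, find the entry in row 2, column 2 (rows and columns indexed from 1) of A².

Characteristic polynomial: λ^3 - 14λ^2 + 64λ - 96 = (λ - 6)(λ - 4)^2, so the eigenvalues are 4, 4, 6.
λ=4: eigenvector (0, 1, 0).
λ=6: eigenvector (1, 0, 2).
λ=4: eigenvector (1, 0, 3).
P = [[0, 1, 1], [1, 0, 0], [0, 2, 3]], D = diag(4, 6, 4), P⁻¹ = [[0, 1, 0], [3, 0, -1], [-2, 0, 1]].
A² = P·diag(16, 36, 16)·P⁻¹ = [[76, 0, -20], [0, 16, 0], [120, 0, -24]].
The requested entry is 16.

16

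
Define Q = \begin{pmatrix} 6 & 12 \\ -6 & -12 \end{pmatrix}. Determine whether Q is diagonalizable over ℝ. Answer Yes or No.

Yes

Characteristic polynomial: p(t) = t^2 + 6t = t(t + 6).
All 2 eigenvalues are distinct, so Q is diagonalizable.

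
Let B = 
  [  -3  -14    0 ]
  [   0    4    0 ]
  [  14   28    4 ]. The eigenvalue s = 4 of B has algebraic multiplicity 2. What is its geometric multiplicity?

2

B − 4I = [[-7, -14, 0], [0, 0, 0], [14, 28, 0]].
This matrix has rank 1, so its null space has dimension 3 − 1 = 2.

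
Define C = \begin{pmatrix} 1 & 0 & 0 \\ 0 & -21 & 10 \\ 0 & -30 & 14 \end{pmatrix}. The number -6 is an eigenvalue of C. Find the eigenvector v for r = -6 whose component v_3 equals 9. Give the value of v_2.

6

C + 6I = [[7, 0, 0], [0, -15, 10], [0, -30, 20]].
Solving (C + 6I)v = 0 gives the eigenspace spanned by (0, 6, 9).
With v_3 = 9, v = (0, 6, 9), so v_2 = 6.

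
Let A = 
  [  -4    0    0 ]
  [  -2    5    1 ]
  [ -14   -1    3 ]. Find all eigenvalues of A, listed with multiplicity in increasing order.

-4, 4, 4

Characteristic polynomial: p(t) = t^3 - 4t^2 - 16t + 64 = (t - 4)^2(t + 4).
Roots (with multiplicity): -4, 4, 4.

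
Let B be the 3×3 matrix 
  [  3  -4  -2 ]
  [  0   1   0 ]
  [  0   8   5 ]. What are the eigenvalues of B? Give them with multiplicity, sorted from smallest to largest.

1, 3, 5

Characteristic polynomial: p(r) = r^3 - 9r^2 + 23r - 15 = (r - 5)(r - 3)(r - 1).
Roots (with multiplicity): 1, 3, 5.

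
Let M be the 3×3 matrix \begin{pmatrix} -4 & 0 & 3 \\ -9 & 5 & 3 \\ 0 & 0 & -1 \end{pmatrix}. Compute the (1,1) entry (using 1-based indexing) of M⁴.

Characteristic polynomial: t^3 - 21t - 20 = (t - 5)(t + 1)(t + 4), so the eigenvalues are -4, -1, 5.
t=-4: eigenvector (1, 1, 0).
t=-1: eigenvector (1, 1, 1).
t=5: eigenvector (0, 1, 0).
P = [[1, 1, 0], [1, 1, 1], [0, 1, 0]], D = diag(-4, -1, 5), P⁻¹ = [[1, 0, -1], [0, 0, 1], [-1, 1, 0]].
M⁴ = P·diag(256, 1, 625)·P⁻¹ = [[256, 0, -255], [-369, 625, -255], [0, 0, 1]].
The requested entry is 256.

256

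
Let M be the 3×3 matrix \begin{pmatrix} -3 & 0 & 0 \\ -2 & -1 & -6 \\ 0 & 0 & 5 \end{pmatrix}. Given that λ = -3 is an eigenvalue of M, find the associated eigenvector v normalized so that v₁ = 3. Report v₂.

3

M + 3I = [[0, 0, 0], [-2, 2, -6], [0, 0, 8]].
Solving (M + 3I)v = 0 gives the eigenspace spanned by (3, 3, 0).
With v₁ = 3, v = (3, 3, 0), so v₂ = 3.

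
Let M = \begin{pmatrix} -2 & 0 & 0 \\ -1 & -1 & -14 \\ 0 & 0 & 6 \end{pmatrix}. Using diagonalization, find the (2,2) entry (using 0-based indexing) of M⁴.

Characteristic polynomial: t^3 - 3t^2 - 16t - 12 = (t - 6)(t + 1)(t + 2), so the eigenvalues are -2, -1, 6.
t=-2: eigenvector (1, 1, 0).
t=-1: eigenvector (0, 1, 0).
t=6: eigenvector (0, -2, 1).
P = [[1, 0, 0], [1, 1, -2], [0, 0, 1]], D = diag(-2, -1, 6), P⁻¹ = [[1, 0, 0], [-1, 1, 2], [0, 0, 1]].
M⁴ = P·diag(16, 1, 1296)·P⁻¹ = [[16, 0, 0], [15, 1, -2590], [0, 0, 1296]].
The requested entry is 1296.

1296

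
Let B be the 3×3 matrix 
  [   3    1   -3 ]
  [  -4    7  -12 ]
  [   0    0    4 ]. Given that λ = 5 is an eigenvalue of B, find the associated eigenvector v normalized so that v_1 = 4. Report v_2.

8

B − 5I = [[-2, 1, -3], [-4, 2, -12], [0, 0, -1]].
Solving (B − 5I)v = 0 gives the eigenspace spanned by (4, 8, 0).
With v_1 = 4, v = (4, 8, 0), so v_2 = 8.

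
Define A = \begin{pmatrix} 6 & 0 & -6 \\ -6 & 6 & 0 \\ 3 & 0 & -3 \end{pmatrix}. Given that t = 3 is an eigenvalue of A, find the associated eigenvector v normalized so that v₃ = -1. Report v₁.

-2

A − 3I = [[3, 0, -6], [-6, 3, 0], [3, 0, -6]].
Solving (A − 3I)v = 0 gives the eigenspace spanned by (-2, -4, -1).
With v₃ = -1, v = (-2, -4, -1), so v₁ = -2.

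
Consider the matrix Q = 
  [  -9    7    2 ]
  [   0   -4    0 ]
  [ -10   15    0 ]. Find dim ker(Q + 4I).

1

Q + 4I = [[-5, 7, 2], [0, 0, 0], [-10, 15, 4]].
This matrix has rank 2, so its null space has dimension 3 − 2 = 1.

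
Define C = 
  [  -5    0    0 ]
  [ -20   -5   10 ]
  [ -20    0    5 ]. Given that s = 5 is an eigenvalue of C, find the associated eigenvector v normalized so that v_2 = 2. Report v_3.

C − 5I = [[-10, 0, 0], [-20, -10, 10], [-20, 0, 0]].
Solving (C − 5I)v = 0 gives the eigenspace spanned by (0, 2, 2).
With v_2 = 2, v = (0, 2, 2), so v_3 = 2.

2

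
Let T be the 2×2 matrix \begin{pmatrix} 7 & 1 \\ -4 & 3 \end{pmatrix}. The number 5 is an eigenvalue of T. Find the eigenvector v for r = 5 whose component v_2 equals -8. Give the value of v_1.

4

T − 5I = [[2, 1], [-4, -2]].
Solving (T − 5I)v = 0 gives the eigenspace spanned by (4, -8).
With v_2 = -8, v = (4, -8), so v_1 = 4.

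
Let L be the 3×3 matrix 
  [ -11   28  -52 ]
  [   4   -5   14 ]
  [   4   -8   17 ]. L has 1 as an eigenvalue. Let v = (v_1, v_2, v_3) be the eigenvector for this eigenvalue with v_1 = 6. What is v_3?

-3

L − 1I = [[-12, 28, -52], [4, -6, 14], [4, -8, 16]].
Solving (L − 1I)v = 0 gives the eigenspace spanned by (6, -3, -3).
With v_1 = 6, v = (6, -3, -3), so v_3 = -3.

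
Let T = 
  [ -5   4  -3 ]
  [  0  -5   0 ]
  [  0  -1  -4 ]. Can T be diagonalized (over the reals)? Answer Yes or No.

Characteristic polynomial: p(s) = s^3 + 14s^2 + 65s + 100 = (s + 4)(s + 5)^2.
s = -5 has algebraic multiplicity 2; rank(T + 5I) = 2, so geometric multiplicity = 1.
Geometric multiplicity < algebraic multiplicity, so T is not diagonalizable.

No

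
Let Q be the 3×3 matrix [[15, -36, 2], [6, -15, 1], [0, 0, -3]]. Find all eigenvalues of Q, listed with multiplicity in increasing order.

-3, -3, 3

Characteristic polynomial: p(λ) = λ^3 + 3λ^2 - 9λ - 27 = (λ - 3)(λ + 3)^2.
Roots (with multiplicity): -3, -3, 3.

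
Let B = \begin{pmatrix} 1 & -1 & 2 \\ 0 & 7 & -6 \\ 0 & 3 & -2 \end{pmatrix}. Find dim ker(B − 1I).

B − 1I = [[0, -1, 2], [0, 6, -6], [0, 3, -3]].
This matrix has rank 2, so its null space has dimension 3 − 2 = 1.

1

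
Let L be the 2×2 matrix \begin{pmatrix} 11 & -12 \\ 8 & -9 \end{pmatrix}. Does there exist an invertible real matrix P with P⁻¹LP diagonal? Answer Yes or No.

Characteristic polynomial: p(r) = r^2 - 2r - 3 = (r - 3)(r + 1).
All 2 eigenvalues are distinct, so L is diagonalizable.

Yes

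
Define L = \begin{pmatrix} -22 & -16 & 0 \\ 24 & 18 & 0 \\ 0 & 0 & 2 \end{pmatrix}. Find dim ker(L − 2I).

2

L − 2I = [[-24, -16, 0], [24, 16, 0], [0, 0, 0]].
This matrix has rank 1, so its null space has dimension 3 − 1 = 2.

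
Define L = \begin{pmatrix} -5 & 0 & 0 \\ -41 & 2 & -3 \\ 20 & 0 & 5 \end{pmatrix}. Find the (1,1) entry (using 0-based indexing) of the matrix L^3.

Characteristic polynomial: t^3 - 2t^2 - 25t + 50 = (t - 5)(t - 2)(t + 5), so the eigenvalues are -5, 2, 5.
t=-5: eigenvector (1, 5, -2).
t=5: eigenvector (0, -1, 1).
t=2: eigenvector (0, 1, 0).
P = [[1, 0, 0], [5, -1, 1], [-2, 1, 0]], D = diag(-5, 5, 2), P⁻¹ = [[1, 0, 0], [2, 0, 1], [-3, 1, 1]].
L³ = P·diag(-125, 125, 8)·P⁻¹ = [[-125, 0, 0], [-899, 8, -117], [500, 0, 125]].
The requested entry is 8.

8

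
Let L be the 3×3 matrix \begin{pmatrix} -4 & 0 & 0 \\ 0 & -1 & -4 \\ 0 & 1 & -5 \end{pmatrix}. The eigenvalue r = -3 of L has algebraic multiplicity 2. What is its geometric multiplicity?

L + 3I = [[-1, 0, 0], [0, 2, -4], [0, 1, -2]].
This matrix has rank 2, so its null space has dimension 3 − 2 = 1.

1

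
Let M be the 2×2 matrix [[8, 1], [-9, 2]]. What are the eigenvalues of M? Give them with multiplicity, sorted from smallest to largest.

5, 5

Characteristic polynomial: p(t) = t^2 - 10t + 25 = (t - 5)^2.
Roots (with multiplicity): 5, 5.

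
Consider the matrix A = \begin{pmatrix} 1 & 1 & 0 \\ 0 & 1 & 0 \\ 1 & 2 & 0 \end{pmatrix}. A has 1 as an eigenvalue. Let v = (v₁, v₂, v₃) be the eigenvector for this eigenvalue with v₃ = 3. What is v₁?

3

A − 1I = [[0, 1, 0], [0, 0, 0], [1, 2, -1]].
Solving (A − 1I)v = 0 gives the eigenspace spanned by (3, 0, 3).
With v₃ = 3, v = (3, 0, 3), so v₁ = 3.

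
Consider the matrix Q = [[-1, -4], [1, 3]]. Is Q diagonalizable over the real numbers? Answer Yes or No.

No

Characteristic polynomial: p(μ) = μ^2 - 2μ + 1 = (μ - 1)^2.
μ = 1 has algebraic multiplicity 2; rank(Q − 1I) = 1, so geometric multiplicity = 1.
Geometric multiplicity < algebraic multiplicity, so Q is not diagonalizable.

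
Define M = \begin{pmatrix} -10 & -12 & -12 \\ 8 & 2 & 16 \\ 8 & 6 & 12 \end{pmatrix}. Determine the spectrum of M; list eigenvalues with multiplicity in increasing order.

Characteristic polynomial: p(t) = t^3 - 4t^2 - 20t + 48 = (t - 6)(t - 2)(t + 4).
Roots (with multiplicity): -4, 2, 6.

-4, 2, 6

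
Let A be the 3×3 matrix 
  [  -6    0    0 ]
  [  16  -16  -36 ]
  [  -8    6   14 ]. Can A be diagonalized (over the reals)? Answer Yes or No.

Yes

Characteristic polynomial: p(μ) = μ^3 + 8μ^2 + 4μ - 48 = (μ - 2)(μ + 4)(μ + 6).
All 3 eigenvalues are distinct, so A is diagonalizable.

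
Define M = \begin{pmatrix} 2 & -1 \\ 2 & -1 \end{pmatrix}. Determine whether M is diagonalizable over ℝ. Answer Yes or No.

Yes

Characteristic polynomial: p(r) = r^2 - r = r(r - 1).
All 2 eigenvalues are distinct, so M is diagonalizable.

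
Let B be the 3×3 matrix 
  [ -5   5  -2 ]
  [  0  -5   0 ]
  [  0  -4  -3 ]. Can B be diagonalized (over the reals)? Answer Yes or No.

No

Characteristic polynomial: p(μ) = μ^3 + 13μ^2 + 55μ + 75 = (μ + 3)(μ + 5)^2.
μ = -5 has algebraic multiplicity 2; rank(B + 5I) = 2, so geometric multiplicity = 1.
Geometric multiplicity < algebraic multiplicity, so B is not diagonalizable.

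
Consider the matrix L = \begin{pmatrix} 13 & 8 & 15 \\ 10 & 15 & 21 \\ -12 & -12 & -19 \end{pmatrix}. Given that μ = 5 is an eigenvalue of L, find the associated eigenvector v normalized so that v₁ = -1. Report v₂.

1

L − 5I = [[8, 8, 15], [10, 10, 21], [-12, -12, -24]].
Solving (L − 5I)v = 0 gives the eigenspace spanned by (-1, 1, 0).
With v₁ = -1, v = (-1, 1, 0), so v₂ = 1.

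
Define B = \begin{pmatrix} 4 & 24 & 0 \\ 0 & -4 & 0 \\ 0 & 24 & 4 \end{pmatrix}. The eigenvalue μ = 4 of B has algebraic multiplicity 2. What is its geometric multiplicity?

B − 4I = [[0, 24, 0], [0, -8, 0], [0, 24, 0]].
This matrix has rank 1, so its null space has dimension 3 − 1 = 2.

2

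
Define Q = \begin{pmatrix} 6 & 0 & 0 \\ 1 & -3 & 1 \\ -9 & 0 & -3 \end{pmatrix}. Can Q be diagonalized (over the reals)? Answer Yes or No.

Characteristic polynomial: p(μ) = μ^3 - 27μ - 54 = (μ - 6)(μ + 3)^2.
μ = -3 has algebraic multiplicity 2; rank(Q + 3I) = 2, so geometric multiplicity = 1.
Geometric multiplicity < algebraic multiplicity, so Q is not diagonalizable.

No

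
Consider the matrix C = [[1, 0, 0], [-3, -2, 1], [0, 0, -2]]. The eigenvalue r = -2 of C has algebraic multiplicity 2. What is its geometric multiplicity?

1

C + 2I = [[3, 0, 0], [-3, 0, 1], [0, 0, 0]].
This matrix has rank 2, so its null space has dimension 3 − 2 = 1.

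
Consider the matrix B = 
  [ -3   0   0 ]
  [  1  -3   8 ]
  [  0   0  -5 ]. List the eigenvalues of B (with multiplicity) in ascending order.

Characteristic polynomial: p(r) = r^3 + 11r^2 + 39r + 45 = (r + 3)^2(r + 5).
Roots (with multiplicity): -5, -3, -3.

-5, -3, -3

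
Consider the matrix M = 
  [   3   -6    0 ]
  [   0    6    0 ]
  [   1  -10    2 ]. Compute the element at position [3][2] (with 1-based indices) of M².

-86

Characteristic polynomial: t^3 - 11t^2 + 36t - 36 = (t - 6)(t - 3)(t - 2), so the eigenvalues are 2, 3, 6.
t=3: eigenvector (1, 0, 1).
t=6: eigenvector (-2, 1, -3).
t=2: eigenvector (0, 0, 1).
P = [[1, -2, 0], [0, 1, 0], [1, -3, 1]], D = diag(3, 6, 2), P⁻¹ = [[1, 2, 0], [0, 1, 0], [-1, 1, 1]].
M² = P·diag(9, 36, 4)·P⁻¹ = [[9, -54, 0], [0, 36, 0], [5, -86, 4]].
The requested entry is -86.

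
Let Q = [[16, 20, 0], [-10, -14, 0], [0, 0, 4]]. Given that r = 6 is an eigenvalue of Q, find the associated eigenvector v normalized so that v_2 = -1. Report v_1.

Q − 6I = [[10, 20, 0], [-10, -20, 0], [0, 0, -2]].
Solving (Q − 6I)v = 0 gives the eigenspace spanned by (2, -1, 0).
With v_2 = -1, v = (2, -1, 0), so v_1 = 2.

2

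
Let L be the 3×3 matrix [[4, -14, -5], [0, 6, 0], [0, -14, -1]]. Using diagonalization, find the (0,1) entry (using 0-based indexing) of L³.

Characteristic polynomial: λ^3 - 9λ^2 + 14λ + 24 = (λ - 6)(λ - 4)(λ + 1), so the eigenvalues are -1, 4, 6.
λ=4: eigenvector (1, 0, 0).
λ=6: eigenvector (-2, 1, -2).
λ=-1: eigenvector (1, 0, 1).
P = [[1, -2, 1], [0, 1, 0], [0, -2, 1]], D = diag(4, 6, -1), P⁻¹ = [[1, 0, -1], [0, 1, 0], [0, 2, 1]].
L³ = P·diag(64, 216, -1)·P⁻¹ = [[64, -434, -65], [0, 216, 0], [0, -434, -1]].
The requested entry is -434.

-434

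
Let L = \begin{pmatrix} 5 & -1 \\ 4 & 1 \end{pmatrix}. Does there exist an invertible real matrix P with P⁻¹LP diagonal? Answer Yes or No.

Characteristic polynomial: p(μ) = μ^2 - 6μ + 9 = (μ - 3)^2.
μ = 3 has algebraic multiplicity 2; rank(L − 3I) = 1, so geometric multiplicity = 1.
Geometric multiplicity < algebraic multiplicity, so L is not diagonalizable.

No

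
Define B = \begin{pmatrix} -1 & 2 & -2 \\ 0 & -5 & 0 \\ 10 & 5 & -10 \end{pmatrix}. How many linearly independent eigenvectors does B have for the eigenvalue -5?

B + 5I = [[4, 2, -2], [0, 0, 0], [10, 5, -5]].
This matrix has rank 1, so its null space has dimension 3 − 1 = 2.

2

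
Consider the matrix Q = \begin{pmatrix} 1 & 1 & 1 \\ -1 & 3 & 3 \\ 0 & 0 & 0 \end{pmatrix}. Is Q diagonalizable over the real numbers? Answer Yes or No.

No

Characteristic polynomial: p(s) = s^3 - 4s^2 + 4s = s(s - 2)^2.
s = 2 has algebraic multiplicity 2; rank(Q − 2I) = 2, so geometric multiplicity = 1.
Geometric multiplicity < algebraic multiplicity, so Q is not diagonalizable.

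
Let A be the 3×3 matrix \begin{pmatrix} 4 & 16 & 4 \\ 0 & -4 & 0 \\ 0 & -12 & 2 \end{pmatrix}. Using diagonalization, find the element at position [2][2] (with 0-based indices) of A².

4

Characteristic polynomial: μ^3 - 2μ^2 - 16μ + 32 = (μ - 4)(μ - 2)(μ + 4), so the eigenvalues are -4, 2, 4.
μ=4: eigenvector (1, 0, 0).
μ=2: eigenvector (-2, 0, 1).
μ=-4: eigenvector (-3, 1, 2).
P = [[1, -2, -3], [0, 0, 1], [0, 1, 2]], D = diag(4, 2, -4), P⁻¹ = [[1, -1, 2], [0, -2, 1], [0, 1, 0]].
A² = P·diag(16, 4, 16)·P⁻¹ = [[16, -48, 24], [0, 16, 0], [0, 24, 4]].
The requested entry is 4.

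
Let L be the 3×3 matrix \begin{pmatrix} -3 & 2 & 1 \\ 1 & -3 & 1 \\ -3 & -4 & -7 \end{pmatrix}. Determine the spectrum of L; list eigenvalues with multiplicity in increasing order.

Characteristic polynomial: p(t) = t^3 + 13t^2 + 56t + 80 = (t + 4)^2(t + 5).
Roots (with multiplicity): -5, -4, -4.

-5, -4, -4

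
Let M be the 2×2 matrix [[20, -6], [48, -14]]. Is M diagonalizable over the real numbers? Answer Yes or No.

Yes

Characteristic polynomial: p(t) = t^2 - 6t + 8 = (t - 4)(t - 2).
All 2 eigenvalues are distinct, so M is diagonalizable.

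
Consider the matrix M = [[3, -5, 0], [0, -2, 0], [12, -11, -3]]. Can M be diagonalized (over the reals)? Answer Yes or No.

Yes

Characteristic polynomial: p(r) = r^3 + 2r^2 - 9r - 18 = (r - 3)(r + 2)(r + 3).
All 3 eigenvalues are distinct, so M is diagonalizable.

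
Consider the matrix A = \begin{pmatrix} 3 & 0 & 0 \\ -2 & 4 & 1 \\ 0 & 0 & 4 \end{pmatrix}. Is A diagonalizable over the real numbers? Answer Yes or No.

No

Characteristic polynomial: p(r) = r^3 - 11r^2 + 40r - 48 = (r - 4)^2(r - 3).
r = 4 has algebraic multiplicity 2; rank(A − 4I) = 2, so geometric multiplicity = 1.
Geometric multiplicity < algebraic multiplicity, so A is not diagonalizable.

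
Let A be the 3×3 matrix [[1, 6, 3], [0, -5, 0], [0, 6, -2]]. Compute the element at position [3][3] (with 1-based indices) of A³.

Characteristic polynomial: s^3 + 6s^2 + 3s - 10 = (s - 1)(s + 2)(s + 5), so the eigenvalues are -5, -2, 1.
s=1: eigenvector (1, 0, 0).
s=-5: eigenvector (0, 1, -2).
s=-2: eigenvector (-1, 0, 1).
P = [[1, 0, -1], [0, 1, 0], [0, -2, 1]], D = diag(1, -5, -2), P⁻¹ = [[1, 2, 1], [0, 1, 0], [0, 2, 1]].
A³ = P·diag(1, -125, -8)·P⁻¹ = [[1, 18, 9], [0, -125, 0], [0, 234, -8]].
The requested entry is -8.

-8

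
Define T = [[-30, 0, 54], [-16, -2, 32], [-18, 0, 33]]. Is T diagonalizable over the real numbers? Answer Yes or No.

Characteristic polynomial: p(s) = s^3 - s^2 - 24s - 36 = (s - 6)(s + 2)(s + 3).
All 3 eigenvalues are distinct, so T is diagonalizable.

Yes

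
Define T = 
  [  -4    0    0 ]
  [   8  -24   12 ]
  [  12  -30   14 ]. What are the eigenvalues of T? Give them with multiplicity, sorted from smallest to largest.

Characteristic polynomial: p(s) = s^3 + 14s^2 + 64s + 96 = (s + 4)^2(s + 6).
Roots (with multiplicity): -6, -4, -4.

-6, -4, -4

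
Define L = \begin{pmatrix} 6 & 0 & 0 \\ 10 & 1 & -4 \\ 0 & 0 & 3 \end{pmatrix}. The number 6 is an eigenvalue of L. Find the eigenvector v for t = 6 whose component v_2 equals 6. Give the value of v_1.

3

L − 6I = [[0, 0, 0], [10, -5, -4], [0, 0, -3]].
Solving (L − 6I)v = 0 gives the eigenspace spanned by (3, 6, 0).
With v_2 = 6, v = (3, 6, 0), so v_1 = 3.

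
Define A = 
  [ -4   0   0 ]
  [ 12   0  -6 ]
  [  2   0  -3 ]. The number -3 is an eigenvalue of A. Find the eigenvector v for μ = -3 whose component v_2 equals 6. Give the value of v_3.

3

A + 3I = [[-1, 0, 0], [12, 3, -6], [2, 0, 0]].
Solving (A + 3I)v = 0 gives the eigenspace spanned by (0, 6, 3).
With v_2 = 6, v = (0, 6, 3), so v_3 = 3.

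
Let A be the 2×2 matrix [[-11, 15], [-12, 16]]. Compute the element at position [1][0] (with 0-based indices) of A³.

Characteristic polynomial: s^2 - 5s + 4 = (s - 4)(s - 1), so the eigenvalues are 1, 4.
s=4: eigenvector (-1, -1).
s=1: eigenvector (5, 4).
P = [[-1, 5], [-1, 4]], D = diag(4, 1), P⁻¹ = [[4, -5], [1, -1]].
A³ = P·diag(64, 1)·P⁻¹ = [[-251, 315], [-252, 316]].
The requested entry is -252.

-252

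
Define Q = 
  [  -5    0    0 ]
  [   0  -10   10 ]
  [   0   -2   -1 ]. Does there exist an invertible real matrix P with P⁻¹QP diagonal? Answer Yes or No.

Characteristic polynomial: p(t) = t^3 + 16t^2 + 85t + 150 = (t + 5)^2(t + 6).
t = -5 has algebraic multiplicity 2; rank(Q + 5I) = 1, so geometric multiplicity = 2.
Every eigenvalue has geometric = algebraic multiplicity, so Q is diagonalizable.

Yes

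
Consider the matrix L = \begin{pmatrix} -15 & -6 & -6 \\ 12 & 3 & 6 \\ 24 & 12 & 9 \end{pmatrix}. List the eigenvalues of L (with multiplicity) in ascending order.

-3, -3, 3

Characteristic polynomial: p(λ) = λ^3 + 3λ^2 - 9λ - 27 = (λ - 3)(λ + 3)^2.
Roots (with multiplicity): -3, -3, 3.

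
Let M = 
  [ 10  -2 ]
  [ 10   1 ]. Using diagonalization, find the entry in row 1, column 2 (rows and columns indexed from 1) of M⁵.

Characteristic polynomial: t^2 - 11t + 30 = (t - 6)(t - 5), so the eigenvalues are 5, 6.
t=5: eigenvector (2, 5).
t=6: eigenvector (1, 2).
P = [[2, 1], [5, 2]], D = diag(5, 6), P⁻¹ = [[-2, 1], [5, -2]].
M⁵ = P·diag(3125, 7776)·P⁻¹ = [[26380, -9302], [46510, -15479]].
The requested entry is -9302.

-9302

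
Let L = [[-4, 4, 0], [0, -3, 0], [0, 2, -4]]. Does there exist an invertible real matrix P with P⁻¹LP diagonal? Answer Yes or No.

Yes

Characteristic polynomial: p(s) = s^3 + 11s^2 + 40s + 48 = (s + 3)(s + 4)^2.
s = -4 has algebraic multiplicity 2; rank(L + 4I) = 1, so geometric multiplicity = 2.
Every eigenvalue has geometric = algebraic multiplicity, so L is diagonalizable.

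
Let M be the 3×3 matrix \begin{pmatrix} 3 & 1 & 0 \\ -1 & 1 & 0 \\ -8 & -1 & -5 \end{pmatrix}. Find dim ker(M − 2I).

M − 2I = [[1, 1, 0], [-1, -1, 0], [-8, -1, -7]].
This matrix has rank 2, so its null space has dimension 3 − 2 = 1.

1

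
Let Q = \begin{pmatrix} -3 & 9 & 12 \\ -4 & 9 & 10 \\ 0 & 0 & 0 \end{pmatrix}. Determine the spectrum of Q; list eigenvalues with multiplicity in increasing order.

0, 3, 3

Characteristic polynomial: p(t) = t^3 - 6t^2 + 9t = t(t - 3)^2.
Roots (with multiplicity): 0, 3, 3.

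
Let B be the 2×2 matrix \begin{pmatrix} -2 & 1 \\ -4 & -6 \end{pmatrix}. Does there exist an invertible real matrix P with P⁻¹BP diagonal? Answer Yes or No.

No

Characteristic polynomial: p(r) = r^2 + 8r + 16 = (r + 4)^2.
r = -4 has algebraic multiplicity 2; rank(B + 4I) = 1, so geometric multiplicity = 1.
Geometric multiplicity < algebraic multiplicity, so B is not diagonalizable.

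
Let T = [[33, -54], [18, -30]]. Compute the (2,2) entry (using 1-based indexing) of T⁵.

Characteristic polynomial: λ^2 - 3λ - 18 = (λ - 6)(λ + 3), so the eigenvalues are -3, 6.
λ=6: eigenvector (2, 1).
λ=-3: eigenvector (-3, -2).
P = [[2, -3], [1, -2]], D = diag(6, -3), P⁻¹ = [[2, -3], [1, -2]].
T⁵ = P·diag(7776, -243)·P⁻¹ = [[31833, -48114], [16038, -24300]].
The requested entry is -24300.

-24300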